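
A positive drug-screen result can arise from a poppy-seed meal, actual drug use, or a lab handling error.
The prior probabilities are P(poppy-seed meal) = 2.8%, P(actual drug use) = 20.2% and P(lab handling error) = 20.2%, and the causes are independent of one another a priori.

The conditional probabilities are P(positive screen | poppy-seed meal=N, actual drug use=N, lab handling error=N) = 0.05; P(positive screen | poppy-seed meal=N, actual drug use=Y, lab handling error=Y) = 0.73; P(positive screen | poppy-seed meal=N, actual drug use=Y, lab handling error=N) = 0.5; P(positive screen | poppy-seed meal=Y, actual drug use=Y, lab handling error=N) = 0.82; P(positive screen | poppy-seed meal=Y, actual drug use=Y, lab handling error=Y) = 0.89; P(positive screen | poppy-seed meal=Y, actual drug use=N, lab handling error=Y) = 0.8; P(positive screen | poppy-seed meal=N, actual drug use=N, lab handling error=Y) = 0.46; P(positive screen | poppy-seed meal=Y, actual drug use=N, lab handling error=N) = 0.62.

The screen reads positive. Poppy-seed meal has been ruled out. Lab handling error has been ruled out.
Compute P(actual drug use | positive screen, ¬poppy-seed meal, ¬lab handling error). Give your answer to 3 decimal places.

P(actual drug use | positive screen, ¬poppy-seed meal, ¬lab handling error) ≈ 0.717

P(positive screen | ¬poppy-seed meal, ¬lab handling error) = 0.05*0.798 + 0.5*0.202 = 0.039900 + 0.101000 = 0.140900
Of this, 0.101000 comes from 0.5*0.202 (the actual drug use=true cases).
P(actual drug use | positive screen, ¬poppy-seed meal, ¬lab handling error) = 0.101000 / 0.140900 ≈ 0.717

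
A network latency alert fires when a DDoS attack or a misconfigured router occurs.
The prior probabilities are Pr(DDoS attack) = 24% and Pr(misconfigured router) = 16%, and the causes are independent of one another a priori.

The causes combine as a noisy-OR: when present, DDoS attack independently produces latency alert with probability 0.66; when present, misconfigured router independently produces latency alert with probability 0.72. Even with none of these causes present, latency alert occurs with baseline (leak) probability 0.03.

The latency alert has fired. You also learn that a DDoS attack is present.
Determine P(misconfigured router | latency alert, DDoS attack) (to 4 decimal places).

Under noisy-OR, P(latency alert | causes) = 1 − (1−0.03)·∏(1−qᵢ) over the active causes.
Sum P(latency alert|·) weighted by the priors over both values of misconfigured router:
  P(latency alert | DDoS attack) = 0.6702×0.84 + 0.907656×0.16
        = 0.562968 + 0.145225 = 0.708193
Configurations with misconfigured router contribute 0.145225, so
  P(misconfigured router | latency alert, DDoS attack) = 0.145225 / 0.708193 ≈ 0.2051

P(misconfigured router | latency alert, DDoS attack) ≈ 0.2051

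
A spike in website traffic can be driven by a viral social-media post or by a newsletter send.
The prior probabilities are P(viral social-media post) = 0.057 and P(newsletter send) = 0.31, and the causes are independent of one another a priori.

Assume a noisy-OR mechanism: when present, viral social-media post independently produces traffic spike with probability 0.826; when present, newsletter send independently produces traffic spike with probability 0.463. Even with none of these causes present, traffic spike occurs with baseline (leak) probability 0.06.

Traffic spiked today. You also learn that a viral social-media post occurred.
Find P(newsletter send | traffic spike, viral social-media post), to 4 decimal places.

P(newsletter send | traffic spike, viral social-media post) ≈ 0.3288

Under noisy-OR, P(traffic spike | causes) = 1 − (1−0.06)·∏(1−qᵢ) over the active causes.
P(traffic spike | viral social-media post) = 0.83644·0.69 + 0.912168·0.31 = 0.577144 + 0.282772 = 0.859916
The newsletter send-present share is 0.912168·0.31 = 0.282772.
P(newsletter send | traffic spike, viral social-media post) = 0.282772 / 0.859916 ≈ 0.3288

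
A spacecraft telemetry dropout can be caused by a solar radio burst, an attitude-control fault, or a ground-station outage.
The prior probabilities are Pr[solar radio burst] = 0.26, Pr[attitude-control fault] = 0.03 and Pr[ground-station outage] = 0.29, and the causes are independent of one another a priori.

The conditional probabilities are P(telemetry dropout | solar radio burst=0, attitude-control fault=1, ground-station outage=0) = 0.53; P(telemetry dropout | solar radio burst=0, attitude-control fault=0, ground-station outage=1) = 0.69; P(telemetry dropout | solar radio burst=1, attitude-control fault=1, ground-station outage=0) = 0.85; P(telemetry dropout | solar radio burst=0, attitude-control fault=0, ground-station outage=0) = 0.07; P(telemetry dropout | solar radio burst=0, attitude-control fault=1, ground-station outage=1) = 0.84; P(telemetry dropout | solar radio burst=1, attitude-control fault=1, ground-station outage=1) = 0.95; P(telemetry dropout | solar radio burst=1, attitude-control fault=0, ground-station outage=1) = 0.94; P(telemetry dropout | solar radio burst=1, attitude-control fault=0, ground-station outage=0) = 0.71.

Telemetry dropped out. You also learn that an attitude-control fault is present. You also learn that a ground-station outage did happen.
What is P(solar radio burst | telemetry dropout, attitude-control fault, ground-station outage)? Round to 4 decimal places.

P(solar radio burst | telemetry dropout, attitude-control fault, ground-station outage) ≈ 0.2844

Numerator (weight on configurations with solar radio burst): 0.95*0.26 = 0.247000
The normalizing constant is 0.84*0.74 + 0.95*0.26 = 0.868600
P(solar radio burst | telemetry dropout, attitude-control fault, ground-station outage) = 0.247000/0.868600 ≈ 0.2844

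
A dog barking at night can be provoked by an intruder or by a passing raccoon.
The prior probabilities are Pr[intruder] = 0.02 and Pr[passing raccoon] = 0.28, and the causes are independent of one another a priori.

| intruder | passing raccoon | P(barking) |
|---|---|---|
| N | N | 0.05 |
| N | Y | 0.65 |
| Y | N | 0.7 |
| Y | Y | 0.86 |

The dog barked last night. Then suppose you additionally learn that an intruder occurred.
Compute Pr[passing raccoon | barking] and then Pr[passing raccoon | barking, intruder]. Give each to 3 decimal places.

Weight on passing raccoon=true, given the evidence: 0.178360 + 0.004816 = 0.183176
Normalizer over all consistent configurations: 0.05·0.98·0.72 + 0.65·0.98·0.28 + 0.7·0.02·0.72 + 0.86·0.02·0.28 = 0.228536
P(passing raccoon | barking) = 0.183176/0.228536 ≈ 0.802

Now also conditioning on intruder=true:
Enumerate both values of passing raccoon and weight by the priors:
  P(barking | intruder) = 0.7·0.72 + 0.86·0.28
        = 0.504000 + 0.240800 = 0.744800
The terms with passing raccoon present sum to 0.240800, so
  P(passing raccoon | barking, intruder) = 0.240800 / 0.744800 ≈ 0.323
The drop from 0.802 to 0.323 is the explaining-away (discounting) effect.

Pr[passing raccoon | barking] ≈ 0.802; Pr[passing raccoon | barking, intruder] ≈ 0.323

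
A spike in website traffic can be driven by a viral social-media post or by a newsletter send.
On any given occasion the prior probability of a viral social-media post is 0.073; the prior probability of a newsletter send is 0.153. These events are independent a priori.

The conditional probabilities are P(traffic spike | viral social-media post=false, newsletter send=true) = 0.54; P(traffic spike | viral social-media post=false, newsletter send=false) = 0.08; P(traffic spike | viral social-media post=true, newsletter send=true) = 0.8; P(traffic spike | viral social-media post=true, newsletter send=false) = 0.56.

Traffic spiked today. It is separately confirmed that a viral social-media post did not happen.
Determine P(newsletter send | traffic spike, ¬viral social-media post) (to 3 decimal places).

P(newsletter send | traffic spike, ¬viral social-media post) ≈ 0.549

Enumerate both values of newsletter send and weight by the priors:
  P(traffic spike | ¬viral social-media post) = 0.08·0.847 + 0.54·0.153
        = 0.067760 + 0.082620 = 0.150380
Configurations with newsletter send contribute 0.082620, so
  P(newsletter send | traffic spike, ¬viral social-media post) = 0.082620 / 0.150380 ≈ 0.549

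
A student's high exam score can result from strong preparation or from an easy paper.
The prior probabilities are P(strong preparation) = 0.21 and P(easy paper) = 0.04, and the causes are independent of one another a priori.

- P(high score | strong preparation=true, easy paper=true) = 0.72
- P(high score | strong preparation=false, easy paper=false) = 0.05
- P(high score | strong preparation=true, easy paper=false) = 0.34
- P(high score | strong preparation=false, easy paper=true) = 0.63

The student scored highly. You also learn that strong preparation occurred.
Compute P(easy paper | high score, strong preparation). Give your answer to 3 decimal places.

P(easy paper | high score, strong preparation) ≈ 0.081

Numerator (weight on configurations with easy paper): 0.72·0.04 = 0.028800
Denominator P(high score | strong preparation): 0.34·0.96 + 0.72·0.04 = 0.355200
P(easy paper | high score, strong preparation) = 0.028800/0.355200 ≈ 0.081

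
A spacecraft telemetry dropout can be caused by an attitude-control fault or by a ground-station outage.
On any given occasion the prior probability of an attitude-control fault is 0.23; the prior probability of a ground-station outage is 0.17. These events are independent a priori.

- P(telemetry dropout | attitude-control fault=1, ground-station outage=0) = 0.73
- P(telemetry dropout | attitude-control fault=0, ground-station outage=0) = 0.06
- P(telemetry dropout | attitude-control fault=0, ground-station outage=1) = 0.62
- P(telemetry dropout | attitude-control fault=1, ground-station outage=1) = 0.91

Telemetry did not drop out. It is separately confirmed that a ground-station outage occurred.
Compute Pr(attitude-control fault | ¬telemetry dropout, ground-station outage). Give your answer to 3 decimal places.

By total probability over both values of attitude-control fault:
  P(¬telemetry dropout | ground-station outage) = 0.38*0.77 + 0.09*0.23
        = 0.292600 + 0.020700 = 0.313300
Keeping only the attitude-control fault-present terms gives 0.020700, so
  P(attitude-control fault | ¬telemetry dropout, ground-station outage) = 0.020700 / 0.313300 ≈ 0.066

Pr(attitude-control fault | ¬telemetry dropout, ground-station outage) ≈ 0.066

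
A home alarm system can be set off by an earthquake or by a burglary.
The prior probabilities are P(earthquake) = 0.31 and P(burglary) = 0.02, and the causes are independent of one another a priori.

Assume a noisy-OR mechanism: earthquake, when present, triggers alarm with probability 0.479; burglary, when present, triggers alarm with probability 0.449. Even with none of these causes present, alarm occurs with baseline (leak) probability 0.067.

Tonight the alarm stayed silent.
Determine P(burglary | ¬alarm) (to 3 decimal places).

Under noisy-OR, P(alarm | causes) = 1 − (1−0.067)·∏(1−qᵢ) over the active causes.
Sum P(¬alarm|·) weighted by the priors over the 4 (earthquake, burglary) configurations:
  P(¬alarm) = 0.933·0.69·0.98 + 0.514083·0.69·0.02 + 0.486093·0.31·0.98 + 0.267837·0.31·0.02
        = 0.630895 + 0.007094 + 0.147675 + 0.001661 = 0.787325
Configurations with burglary contribute 0.008755, so
  P(burglary | ¬alarm) = 0.008755 / 0.787325 ≈ 0.011

P(burglary | ¬alarm) ≈ 0.011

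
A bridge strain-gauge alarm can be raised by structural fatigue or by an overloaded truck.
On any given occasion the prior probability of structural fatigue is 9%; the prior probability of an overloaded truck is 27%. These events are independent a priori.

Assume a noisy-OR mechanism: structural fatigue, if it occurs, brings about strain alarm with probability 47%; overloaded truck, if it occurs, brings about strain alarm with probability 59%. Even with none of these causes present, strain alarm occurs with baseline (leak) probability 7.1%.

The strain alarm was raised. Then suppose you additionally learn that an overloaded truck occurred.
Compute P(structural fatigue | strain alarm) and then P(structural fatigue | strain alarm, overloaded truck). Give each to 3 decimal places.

Under noisy-OR, P(strain alarm | causes) = 1 − (1−0.071)·∏(1−qᵢ) over the active causes.
Sum P(strain alarm|·) weighted by the priors over the 4 (structural fatigue, overloaded truck) configurations:
  P(strain alarm) = 0.071*0.91*0.73 + 0.61911*0.91*0.27 + 0.50763*0.09*0.73 + 0.798128*0.09*0.27
        = 0.047165 + 0.152115 + 0.033351 + 0.019395 = 0.252026
The terms with structural fatigue present sum to 0.052746, so
  P(structural fatigue | strain alarm) = 0.052746 / 0.252026 ≈ 0.209

With the extra evidence:
Weight on structural fatigue=true, given the evidence: 0.798128·0.09 = 0.071832
The normalizing constant is 0.61911·0.91 + 0.798128·0.09 = 0.635222
Posterior = 0.071832 / 0.635222 ≈ 0.113
Conditioning on overloaded truck lowers the posterior on structural fatigue: the classic explaining-away effect in a common-effect structure.

P(structural fatigue | strain alarm) ≈ 0.209; P(structural fatigue | strain alarm, overloaded truck) ≈ 0.113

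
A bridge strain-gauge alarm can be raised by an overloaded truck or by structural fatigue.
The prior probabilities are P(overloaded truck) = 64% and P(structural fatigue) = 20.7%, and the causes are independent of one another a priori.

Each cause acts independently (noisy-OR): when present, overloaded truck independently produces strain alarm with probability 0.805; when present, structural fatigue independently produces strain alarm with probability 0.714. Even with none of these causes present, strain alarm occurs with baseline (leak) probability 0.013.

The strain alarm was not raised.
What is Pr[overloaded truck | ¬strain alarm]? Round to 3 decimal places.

Under noisy-OR, P(strain alarm | causes) = 1 − (1−0.013)·∏(1−qᵢ) over the active causes.
P(¬strain alarm) = 0.987*0.36*0.793 + 0.282282*0.36*0.207 + 0.192465*0.64*0.793 + 0.055045*0.64*0.207 = 0.281769 + 0.021036 + 0.097680 + 0.007292 = 0.407777
The overloaded truck-present share is 0.097680 + 0.007292 = 0.104972.
Hence the posterior is 0.104972/0.407777 ≈ 0.257.

Pr[overloaded truck | ¬strain alarm] ≈ 0.257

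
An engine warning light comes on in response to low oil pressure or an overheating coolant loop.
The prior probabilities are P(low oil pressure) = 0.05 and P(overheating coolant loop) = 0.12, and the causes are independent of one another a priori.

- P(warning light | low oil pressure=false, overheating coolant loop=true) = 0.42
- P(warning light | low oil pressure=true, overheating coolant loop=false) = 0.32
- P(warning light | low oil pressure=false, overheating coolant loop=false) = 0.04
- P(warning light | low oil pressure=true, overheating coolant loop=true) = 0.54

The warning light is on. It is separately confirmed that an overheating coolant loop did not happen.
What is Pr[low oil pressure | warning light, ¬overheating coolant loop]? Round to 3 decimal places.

P(warning light | ¬overheating coolant loop) = 0.04·0.95 + 0.32·0.05 = 0.038000 + 0.016000 = 0.054000
Restricting to configurations with low oil pressure present: 0.32·0.05 = 0.016000.
P(low oil pressure | warning light, ¬overheating coolant loop) = 0.016000 / 0.054000 ≈ 0.296

Pr[low oil pressure | warning light, ¬overheating coolant loop] ≈ 0.296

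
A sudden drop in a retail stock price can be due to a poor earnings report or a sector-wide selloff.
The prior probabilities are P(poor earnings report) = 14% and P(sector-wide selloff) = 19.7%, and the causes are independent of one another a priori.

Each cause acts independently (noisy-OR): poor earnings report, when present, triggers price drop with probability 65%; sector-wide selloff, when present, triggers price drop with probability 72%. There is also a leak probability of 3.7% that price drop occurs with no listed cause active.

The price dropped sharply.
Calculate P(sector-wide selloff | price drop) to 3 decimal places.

P(sector-wide selloff | price drop) ≈ 0.598

Under noisy-OR, P(price drop | causes) = 1 − (1−0.037)·∏(1−qᵢ) over the active causes.
Weight on sector-wide selloff=true, given the evidence: 0.123738 + 0.024977 = 0.148715
Normalizer over all consistent configurations: 0.037×0.86×0.803 + 0.73036×0.86×0.197 + 0.66295×0.14×0.803 + 0.905626×0.14×0.197 = 0.248795
Posterior = 0.148715 / 0.248795 ≈ 0.598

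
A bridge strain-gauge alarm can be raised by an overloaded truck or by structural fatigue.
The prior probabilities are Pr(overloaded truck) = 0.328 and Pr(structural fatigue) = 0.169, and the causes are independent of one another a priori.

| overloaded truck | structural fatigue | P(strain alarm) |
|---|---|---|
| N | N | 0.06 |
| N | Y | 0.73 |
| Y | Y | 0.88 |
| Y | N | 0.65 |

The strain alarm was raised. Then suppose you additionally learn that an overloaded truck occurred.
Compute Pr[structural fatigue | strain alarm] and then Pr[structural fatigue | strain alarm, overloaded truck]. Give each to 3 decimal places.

Pr[structural fatigue | strain alarm] ≈ 0.385; Pr[structural fatigue | strain alarm, overloaded truck] ≈ 0.216

By total probability over the 4 (overloaded truck, structural fatigue) configurations:
  P(strain alarm) = 0.06×0.672×0.831 + 0.73×0.672×0.169 + 0.65×0.328×0.831 + 0.88×0.328×0.169
        = 0.033506 + 0.082905 + 0.177169 + 0.048780 = 0.342360
Keeping only the structural fatigue-present terms gives 0.131685, so
  P(structural fatigue | strain alarm) = 0.131685 / 0.342360 ≈ 0.385

Now also conditioning on overloaded truck=true:
Enumerate both values of structural fatigue and weight by the priors:
  P(strain alarm | overloaded truck) = 0.65×0.831 + 0.88×0.169
        = 0.540150 + 0.148720 = 0.688870
Configurations with structural fatigue contribute 0.148720, so
  P(structural fatigue | strain alarm, overloaded truck) = 0.148720 / 0.688870 ≈ 0.216
The drop from 0.385 to 0.216 is the explaining-away (discounting) effect.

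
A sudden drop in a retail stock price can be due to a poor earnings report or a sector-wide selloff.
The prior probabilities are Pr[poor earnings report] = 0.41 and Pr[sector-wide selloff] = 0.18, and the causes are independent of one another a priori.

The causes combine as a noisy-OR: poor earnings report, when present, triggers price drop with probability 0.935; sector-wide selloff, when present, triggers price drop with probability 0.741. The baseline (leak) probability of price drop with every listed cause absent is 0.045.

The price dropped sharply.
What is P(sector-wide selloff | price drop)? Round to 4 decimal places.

Under noisy-OR, P(price drop | causes) = 1 − (1−0.045)·∏(1−qᵢ) over the active causes.
P(price drop) = 0.045×0.59×0.82 + 0.752655×0.59×0.18 + 0.937925×0.41×0.82 + 0.983923×0.41×0.18 = 0.021771 + 0.079932 + 0.315330 + 0.072614 = 0.489647
Of this, 0.152546 comes from 0.079932 + 0.072614 (the sector-wide selloff=true cases).
P(sector-wide selloff | price drop) = 0.152546 / 0.489647 ≈ 0.3115

P(sector-wide selloff | price drop) ≈ 0.3115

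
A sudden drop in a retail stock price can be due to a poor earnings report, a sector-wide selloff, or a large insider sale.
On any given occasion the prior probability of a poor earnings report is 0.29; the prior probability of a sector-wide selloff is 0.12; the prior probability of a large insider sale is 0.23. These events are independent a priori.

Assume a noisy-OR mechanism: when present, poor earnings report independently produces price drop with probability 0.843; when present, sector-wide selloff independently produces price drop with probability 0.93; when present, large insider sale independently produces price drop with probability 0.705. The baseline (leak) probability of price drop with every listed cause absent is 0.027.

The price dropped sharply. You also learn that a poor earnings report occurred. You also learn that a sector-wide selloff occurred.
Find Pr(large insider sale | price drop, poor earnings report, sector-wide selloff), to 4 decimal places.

Under noisy-OR, P(price drop | causes) = 1 − (1−0.027)·∏(1−qᵢ) over the active causes.
P(price drop | poor earnings report, sector-wide selloff) = 0.989307·0.77 + 0.996845·0.23 = 0.761766 + 0.229274 = 0.991040
The large insider sale-present share is 0.996845·0.23 = 0.229274.
P(large insider sale | price drop, poor earnings report, sector-wide selloff) = 0.229274 / 0.991040 ≈ 0.2313

Pr(large insider sale | price drop, poor earnings report, sector-wide selloff) ≈ 0.2313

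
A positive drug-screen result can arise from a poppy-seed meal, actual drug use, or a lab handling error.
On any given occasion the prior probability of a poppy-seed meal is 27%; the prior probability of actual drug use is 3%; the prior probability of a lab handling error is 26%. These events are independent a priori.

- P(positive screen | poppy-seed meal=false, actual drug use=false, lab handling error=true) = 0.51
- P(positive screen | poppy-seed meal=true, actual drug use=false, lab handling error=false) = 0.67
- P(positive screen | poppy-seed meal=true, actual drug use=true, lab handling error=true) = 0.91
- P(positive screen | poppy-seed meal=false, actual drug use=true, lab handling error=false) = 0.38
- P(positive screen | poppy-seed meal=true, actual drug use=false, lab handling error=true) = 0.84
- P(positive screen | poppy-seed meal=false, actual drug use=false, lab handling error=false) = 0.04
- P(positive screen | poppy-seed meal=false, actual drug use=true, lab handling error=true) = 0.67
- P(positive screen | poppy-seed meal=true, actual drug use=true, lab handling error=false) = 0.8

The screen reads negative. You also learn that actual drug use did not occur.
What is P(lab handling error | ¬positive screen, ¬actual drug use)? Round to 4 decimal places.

For the numerator, keep only lab handling error=true terms: 0.093002 + 0.011232 = 0.104234
Normalizer over all consistent configurations: 0.96·0.73·0.74 + 0.49·0.73·0.26 + 0.33·0.27·0.74 + 0.16·0.27·0.26 = 0.688760
P(lab handling error | ¬positive screen, ¬actual drug use) = 0.104234/0.688760 ≈ 0.1513

P(lab handling error | ¬positive screen, ¬actual drug use) ≈ 0.1513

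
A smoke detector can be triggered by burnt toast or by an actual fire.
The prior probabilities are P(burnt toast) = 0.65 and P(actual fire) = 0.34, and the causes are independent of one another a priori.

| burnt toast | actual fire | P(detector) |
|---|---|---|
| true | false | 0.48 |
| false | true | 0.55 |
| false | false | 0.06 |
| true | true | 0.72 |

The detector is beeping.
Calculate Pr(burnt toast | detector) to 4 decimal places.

P(detector) = 0.06×0.35×0.66 + 0.55×0.35×0.34 + 0.48×0.65×0.66 + 0.72×0.65×0.34 = 0.013860 + 0.065450 + 0.205920 + 0.159120 = 0.444350
Of this, 0.365040 comes from 0.205920 + 0.159120 (the burnt toast=true cases).
P(burnt toast | detector) = 0.365040 / 0.444350 ≈ 0.8215

Pr(burnt toast | detector) ≈ 0.8215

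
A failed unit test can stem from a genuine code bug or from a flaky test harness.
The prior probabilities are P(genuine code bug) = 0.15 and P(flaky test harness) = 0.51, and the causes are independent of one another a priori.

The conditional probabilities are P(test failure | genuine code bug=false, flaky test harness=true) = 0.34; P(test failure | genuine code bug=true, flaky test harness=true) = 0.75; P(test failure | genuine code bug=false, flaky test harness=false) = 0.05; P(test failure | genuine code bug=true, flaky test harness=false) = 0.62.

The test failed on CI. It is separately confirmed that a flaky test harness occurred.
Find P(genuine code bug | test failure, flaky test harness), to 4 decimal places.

P(genuine code bug | test failure, flaky test harness) ≈ 0.2802

Weight on genuine code bug=true, given the evidence: 0.75×0.15 = 0.112500
Denominator P(test failure | flaky test harness): 0.34×0.85 + 0.75×0.15 = 0.401500
Posterior = 0.112500 / 0.401500 ≈ 0.2802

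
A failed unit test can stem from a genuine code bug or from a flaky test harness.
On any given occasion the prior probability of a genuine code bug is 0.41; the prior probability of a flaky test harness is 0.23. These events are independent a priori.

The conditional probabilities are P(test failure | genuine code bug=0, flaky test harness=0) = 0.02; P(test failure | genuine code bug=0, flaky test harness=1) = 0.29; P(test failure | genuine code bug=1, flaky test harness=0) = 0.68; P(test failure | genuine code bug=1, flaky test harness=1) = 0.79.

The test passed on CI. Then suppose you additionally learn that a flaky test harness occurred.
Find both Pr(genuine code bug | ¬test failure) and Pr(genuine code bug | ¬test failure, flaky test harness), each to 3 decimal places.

Numerator (weight on configurations with genuine code bug): 0.101024 + 0.019803 = 0.120827
The normalizing constant is 0.98·0.59·0.77 + 0.71·0.59·0.23 + 0.32·0.41·0.77 + 0.21·0.41·0.23 = 0.662388
Posterior = 0.120827 / 0.662388 ≈ 0.182

Now condition on the additional information:
By total probability over both values of genuine code bug:
  P(¬test failure | flaky test harness) = 0.71*0.59 + 0.21*0.41
        = 0.418900 + 0.086100 = 0.505000
Configurations with genuine code bug contribute 0.086100, so
  P(genuine code bug | ¬test failure, flaky test harness) = 0.086100 / 0.505000 ≈ 0.170

Pr(genuine code bug | ¬test failure) ≈ 0.182; Pr(genuine code bug | ¬test failure, flaky test harness) ≈ 0.170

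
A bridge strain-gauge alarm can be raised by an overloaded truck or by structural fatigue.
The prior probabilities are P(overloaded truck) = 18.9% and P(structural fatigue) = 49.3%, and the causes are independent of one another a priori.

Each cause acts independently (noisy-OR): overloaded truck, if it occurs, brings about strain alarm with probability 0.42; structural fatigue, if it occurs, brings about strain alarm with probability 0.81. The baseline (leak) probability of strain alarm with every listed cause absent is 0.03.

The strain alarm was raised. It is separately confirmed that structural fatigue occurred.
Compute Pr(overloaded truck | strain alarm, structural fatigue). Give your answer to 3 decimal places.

Under noisy-OR, P(strain alarm | causes) = 1 − (1−0.03)·∏(1−qᵢ) over the active causes.
P(strain alarm | structural fatigue) = 0.8157*0.811 + 0.893106*0.189 = 0.661533 + 0.168797 = 0.830330
Of this, 0.168797 comes from 0.893106*0.189 (the overloaded truck=true cases).
So P(overloaded truck | strain alarm, structural fatigue) = 0.168797/0.830330 ≈ 0.203.

Pr(overloaded truck | strain alarm, structural fatigue) ≈ 0.203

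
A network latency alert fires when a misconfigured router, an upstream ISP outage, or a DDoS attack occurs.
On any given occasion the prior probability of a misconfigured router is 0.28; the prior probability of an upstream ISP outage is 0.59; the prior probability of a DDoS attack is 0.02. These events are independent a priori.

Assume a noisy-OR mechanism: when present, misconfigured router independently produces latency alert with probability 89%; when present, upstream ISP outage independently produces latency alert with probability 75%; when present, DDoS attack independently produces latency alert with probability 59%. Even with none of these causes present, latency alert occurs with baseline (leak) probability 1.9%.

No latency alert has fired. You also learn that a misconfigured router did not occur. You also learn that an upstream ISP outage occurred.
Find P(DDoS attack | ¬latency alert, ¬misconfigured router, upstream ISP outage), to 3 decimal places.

P(DDoS attack | ¬latency alert, ¬misconfigured router, upstream ISP outage) ≈ 0.008

Under noisy-OR, P(latency alert | causes) = 1 − (1−0.019)·∏(1−qᵢ) over the active causes.
Sum P(¬latency alert|·) weighted by the priors over both values of DDoS attack:
  P(¬latency alert | ¬misconfigured router, upstream ISP outage) = 0.24525*0.98 + 0.100553*0.02
        = 0.240345 + 0.002011 = 0.242356
Configurations with DDoS attack contribute 0.002011, so
  P(DDoS attack | ¬latency alert, ¬misconfigured router, upstream ISP outage) = 0.002011 / 0.242356 ≈ 0.008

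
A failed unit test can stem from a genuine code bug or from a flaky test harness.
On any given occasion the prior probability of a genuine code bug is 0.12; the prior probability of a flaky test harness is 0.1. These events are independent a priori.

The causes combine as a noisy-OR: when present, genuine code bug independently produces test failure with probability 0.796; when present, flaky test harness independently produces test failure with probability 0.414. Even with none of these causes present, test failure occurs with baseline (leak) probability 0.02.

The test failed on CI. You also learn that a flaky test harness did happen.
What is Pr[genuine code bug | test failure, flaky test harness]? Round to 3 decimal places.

Pr[genuine code bug | test failure, flaky test harness] ≈ 0.220

Under noisy-OR, P(test failure | causes) = 1 − (1−0.02)·∏(1−qᵢ) over the active causes.
Sum P(test failure|·) weighted by the priors over both values of genuine code bug:
  P(test failure | flaky test harness) = 0.42572*0.88 + 0.882847*0.12
        = 0.374634 + 0.105942 = 0.480576
Configurations with genuine code bug contribute 0.105942, so
  P(genuine code bug | test failure, flaky test harness) = 0.105942 / 0.480576 ≈ 0.220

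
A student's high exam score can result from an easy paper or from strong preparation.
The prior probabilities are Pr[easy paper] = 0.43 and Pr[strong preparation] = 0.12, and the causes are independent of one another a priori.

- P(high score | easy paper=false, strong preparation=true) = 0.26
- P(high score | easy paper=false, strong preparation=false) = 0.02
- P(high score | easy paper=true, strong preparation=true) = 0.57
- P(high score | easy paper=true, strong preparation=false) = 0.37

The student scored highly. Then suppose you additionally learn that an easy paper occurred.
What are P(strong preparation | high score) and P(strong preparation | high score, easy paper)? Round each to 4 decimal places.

P(high score) = 0.02*0.57*0.88 + 0.26*0.57*0.12 + 0.37*0.43*0.88 + 0.57*0.43*0.12 = 0.010032 + 0.017784 + 0.140008 + 0.029412 = 0.197236
The strong preparation-present share is 0.017784 + 0.029412 = 0.047196.
Hence the posterior is 0.047196/0.197236 ≈ 0.2393.

With the extra evidence:
Weight on strong preparation=true, given the evidence: 0.57*0.12 = 0.068400
The normalizing constant is 0.37*0.88 + 0.57*0.12 = 0.394000
P(strong preparation | high score, easy paper) = 0.068400/0.394000 ≈ 0.1736

P(strong preparation | high score) ≈ 0.2393; P(strong preparation | high score, easy paper) ≈ 0.1736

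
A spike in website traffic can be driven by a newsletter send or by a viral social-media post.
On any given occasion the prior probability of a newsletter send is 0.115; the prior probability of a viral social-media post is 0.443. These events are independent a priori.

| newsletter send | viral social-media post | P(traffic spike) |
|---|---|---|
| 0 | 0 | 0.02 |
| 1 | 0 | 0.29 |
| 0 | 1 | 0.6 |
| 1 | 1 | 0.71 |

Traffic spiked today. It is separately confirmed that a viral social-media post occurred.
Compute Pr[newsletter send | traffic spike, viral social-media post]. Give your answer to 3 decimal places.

P(traffic spike | viral social-media post) = 0.6×0.885 + 0.71×0.115 = 0.531000 + 0.081650 = 0.612650
Restricting to configurations with newsletter send present: 0.71×0.115 = 0.081650.
So P(newsletter send | traffic spike, viral social-media post) = 0.081650/0.612650 ≈ 0.133.

Pr[newsletter send | traffic spike, viral social-media post] ≈ 0.133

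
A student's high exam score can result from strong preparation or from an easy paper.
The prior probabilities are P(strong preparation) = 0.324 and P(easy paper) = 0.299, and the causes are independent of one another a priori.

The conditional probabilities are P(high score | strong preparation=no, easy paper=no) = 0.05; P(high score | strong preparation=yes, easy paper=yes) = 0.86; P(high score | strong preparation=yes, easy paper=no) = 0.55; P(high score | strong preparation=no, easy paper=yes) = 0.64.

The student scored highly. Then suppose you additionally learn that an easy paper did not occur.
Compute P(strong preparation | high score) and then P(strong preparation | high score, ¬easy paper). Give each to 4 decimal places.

P(strong preparation | high score) ≈ 0.5764; P(strong preparation | high score, ¬easy paper) ≈ 0.8406

Sum P(high score|·) weighted by the priors over the 4 (strong preparation, easy paper) configurations:
  P(high score) = 0.05×0.676×0.701 + 0.64×0.676×0.299 + 0.55×0.324×0.701 + 0.86×0.324×0.299
        = 0.023694 + 0.129359 + 0.124918 + 0.083313 = 0.361284
Configurations with strong preparation contribute 0.208231, so
  P(strong preparation | high score) = 0.208231 / 0.361284 ≈ 0.5764

Now condition on the additional information:
P(high score | ¬easy paper) = 0.05*0.676 + 0.55*0.324 = 0.033800 + 0.178200 = 0.212000
Of this, 0.178200 comes from 0.55*0.324 (the strong preparation=true cases).
So P(strong preparation | high score, ¬easy paper) = 0.178200/0.212000 ≈ 0.8406.
With easy paper excluded, strong preparation must carry more of the explanatory weight for the high score.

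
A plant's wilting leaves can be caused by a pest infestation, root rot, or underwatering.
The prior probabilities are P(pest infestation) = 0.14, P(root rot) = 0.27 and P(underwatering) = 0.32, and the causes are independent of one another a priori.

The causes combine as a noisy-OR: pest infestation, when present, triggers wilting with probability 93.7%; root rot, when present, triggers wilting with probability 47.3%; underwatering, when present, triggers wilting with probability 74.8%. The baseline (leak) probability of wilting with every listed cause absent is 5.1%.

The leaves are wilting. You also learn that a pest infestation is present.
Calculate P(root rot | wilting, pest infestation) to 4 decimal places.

P(root rot | wilting, pest infestation) ≈ 0.2744

Under noisy-OR, P(wilting | causes) = 1 − (1−0.051)·∏(1−qᵢ) over the active causes.
Numerator (weight on configurations with root rot): 0.177815 + 0.085714 = 0.263529
The normalizing constant is 0.940213*0.73*0.68 + 0.984934*0.73*0.32 + 0.968492*0.27*0.68 + 0.99206*0.27*0.32 = 0.960332
P(root rot | wilting, pest infestation) = 0.263529/0.960332 ≈ 0.2744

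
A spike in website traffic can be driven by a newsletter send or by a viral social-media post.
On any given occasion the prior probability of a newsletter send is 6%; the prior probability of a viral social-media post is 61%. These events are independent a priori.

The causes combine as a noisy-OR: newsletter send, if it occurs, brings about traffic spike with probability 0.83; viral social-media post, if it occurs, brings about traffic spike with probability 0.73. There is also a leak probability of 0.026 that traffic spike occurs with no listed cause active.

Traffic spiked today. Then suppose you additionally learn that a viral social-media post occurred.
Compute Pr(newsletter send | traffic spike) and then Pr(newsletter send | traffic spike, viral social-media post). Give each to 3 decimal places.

Under noisy-OR, P(traffic spike | causes) = 1 − (1−0.026)·∏(1−qᵢ) over the active causes.
By total probability over the 4 (newsletter send, viral social-media post) configurations:
  P(traffic spike) = 0.026*0.94*0.39 + 0.73702*0.94*0.61 + 0.83442*0.06*0.39 + 0.955293*0.06*0.61
        = 0.009532 + 0.422607 + 0.019525 + 0.034964 = 0.486628
Configurations with newsletter send contribute 0.054489, so
  P(newsletter send | traffic spike) = 0.054489 / 0.486628 ≈ 0.112

Now condition on the additional information:
P(traffic spike | viral social-media post) = 0.73702·0.94 + 0.955293·0.06 = 0.692799 + 0.057318 = 0.750117
The newsletter send-present share is 0.955293·0.06 = 0.057318.
Hence the posterior is 0.057318/0.750117 ≈ 0.076.
This is intercausal reasoning (explaining away): once viral social-media post accounts for the traffic spike, newsletter send becomes less likely.

Pr(newsletter send | traffic spike) ≈ 0.112; Pr(newsletter send | traffic spike, viral social-media post) ≈ 0.076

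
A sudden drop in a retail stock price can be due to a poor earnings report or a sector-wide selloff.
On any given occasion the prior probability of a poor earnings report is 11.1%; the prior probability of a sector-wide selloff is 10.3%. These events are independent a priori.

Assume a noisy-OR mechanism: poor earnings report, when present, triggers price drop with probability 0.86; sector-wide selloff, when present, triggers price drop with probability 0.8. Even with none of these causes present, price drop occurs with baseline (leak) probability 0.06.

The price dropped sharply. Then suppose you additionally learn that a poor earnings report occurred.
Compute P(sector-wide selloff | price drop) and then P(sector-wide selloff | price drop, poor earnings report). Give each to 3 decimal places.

P(sector-wide selloff | price drop) ≈ 0.389; P(sector-wide selloff | price drop, poor earnings report) ≈ 0.114

Under noisy-OR, P(price drop | causes) = 1 − (1−0.06)·∏(1−qᵢ) over the active causes.
Enumerate the 4 (poor earnings report, sector-wide selloff) configurations and weight by the priors:
  P(price drop) = 0.06*0.889*0.897 + 0.812*0.889*0.103 + 0.8684*0.111*0.897 + 0.97368*0.111*0.103
        = 0.047846 + 0.074352 + 0.086464 + 0.011132 = 0.219794
Keeping only the sector-wide selloff-present terms gives 0.085484, so
  P(sector-wide selloff | price drop) = 0.085484 / 0.219794 ≈ 0.389

Now condition on the additional information:
Numerator (weight on configurations with sector-wide selloff): 0.97368*0.103 = 0.100289
Denominator P(price drop | poor earnings report): 0.8684*0.897 + 0.97368*0.103 = 0.879244
P(sector-wide selloff | price drop, poor earnings report) = 0.100289/0.879244 ≈ 0.114
This is intercausal reasoning (explaining away): once poor earnings report accounts for the price drop, sector-wide selloff becomes less likely.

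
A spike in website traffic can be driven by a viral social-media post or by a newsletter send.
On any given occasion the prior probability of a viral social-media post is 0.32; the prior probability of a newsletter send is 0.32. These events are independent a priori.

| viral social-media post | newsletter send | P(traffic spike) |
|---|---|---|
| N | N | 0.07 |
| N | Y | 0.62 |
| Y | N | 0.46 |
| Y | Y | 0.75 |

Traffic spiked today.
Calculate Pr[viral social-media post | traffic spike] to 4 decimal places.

Pr[viral social-media post | traffic spike] ≈ 0.5140

For the numerator, keep only viral social-media post=true terms: 0.100096 + 0.076800 = 0.176896
Normalizer over all consistent configurations: 0.07·0.68·0.68 + 0.62·0.68·0.32 + 0.46·0.32·0.68 + 0.75·0.32·0.32 = 0.344176
P(viral social-media post | traffic spike) = 0.176896/0.344176 ≈ 0.5140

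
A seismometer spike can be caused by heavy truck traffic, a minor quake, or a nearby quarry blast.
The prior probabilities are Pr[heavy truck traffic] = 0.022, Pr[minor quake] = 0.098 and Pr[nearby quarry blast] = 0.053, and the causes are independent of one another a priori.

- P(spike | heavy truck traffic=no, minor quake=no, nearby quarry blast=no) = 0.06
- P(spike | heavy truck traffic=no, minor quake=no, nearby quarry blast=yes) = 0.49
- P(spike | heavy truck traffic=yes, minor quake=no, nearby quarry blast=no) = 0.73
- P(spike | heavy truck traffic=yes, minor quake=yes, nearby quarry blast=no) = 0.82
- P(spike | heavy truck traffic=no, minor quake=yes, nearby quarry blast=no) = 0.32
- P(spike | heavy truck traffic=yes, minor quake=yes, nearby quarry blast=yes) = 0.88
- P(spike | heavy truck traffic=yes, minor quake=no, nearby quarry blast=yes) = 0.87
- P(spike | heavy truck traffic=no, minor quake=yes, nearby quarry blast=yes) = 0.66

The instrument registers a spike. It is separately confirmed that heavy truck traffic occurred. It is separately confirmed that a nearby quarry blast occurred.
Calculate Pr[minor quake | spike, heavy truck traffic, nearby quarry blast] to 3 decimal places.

Enumerate both values of minor quake and weight by the priors:
  P(spike | heavy truck traffic, nearby quarry blast) = 0.87·0.902 + 0.88·0.098
        = 0.784740 + 0.086240 = 0.870980
Keeping only the minor quake-present terms gives 0.086240, so
  P(minor quake | spike, heavy truck traffic, nearby quarry blast) = 0.086240 / 0.870980 ≈ 0.099

Pr[minor quake | spike, heavy truck traffic, nearby quarry blast] ≈ 0.099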